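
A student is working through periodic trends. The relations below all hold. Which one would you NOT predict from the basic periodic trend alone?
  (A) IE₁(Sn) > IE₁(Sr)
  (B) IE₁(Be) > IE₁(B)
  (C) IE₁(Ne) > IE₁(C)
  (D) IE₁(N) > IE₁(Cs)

The general trend: IE₁ increases across a period and decreases down a group.
(A) Sn (period 5, group 14) vs Sr (period 5, group 2): the stated order agrees with the simple trend.
(B) Be (period 2, group 2) vs B (period 2, group 13): the stated order contradicts the simple trend.
(C) Ne (period 2, group 18) vs C (period 2, group 14): the stated order agrees with the simple trend.
(D) N (period 2, group 15) vs Cs (period 6, group 1): the stated order agrees with the simple trend.
The exception is (B): removing B's lone 2p electron is easier than breaking Be's filled 2s².

(B)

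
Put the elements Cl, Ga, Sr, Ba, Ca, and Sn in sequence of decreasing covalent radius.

Radius decreases left→right (rising Z_eff, same n) and increases top→bottom (higher n).
Neither a single period nor a single group — weigh both effects.
Ga > Cl: both effects reinforce here, so Ga is clearly the larger of the two.
Sn > Ga: period and group pull opposite ways; the down-group shift dominates (140 vs 124 pm).
Ca > Sn: period and group pull opposite ways; the across-period shift dominates (171 vs 140 pm).
Sr > Ca: Sr sits below Ca in group 2, so the down-group effect alone puts Sr larger.
Ba > Sr: they share group 2; the group trend gives Ba the larger value.
Tabulated atomic radius (pm): Cl 99, Ca 171, Ga 124, Sr 185, Sn 140, Ba 196.
So from largest to smallest: Ba > Sr > Ca > Sn > Ga > Cl.

Ba, Sr, Ca, Sn, Ga, Cl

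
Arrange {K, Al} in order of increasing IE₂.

The second ionization energy removes an electron from the +1 ion. For each element: K⁺ is the bare [Ar] core; Al⁺ still has 2 valence electrons.
Core electrons are held far more tightly than valence electrons, so K tops the IE_2 order.
The numbers (kJ/mol): K 3052, Al 1817.
Hence IE_2: Al < K.

Al, K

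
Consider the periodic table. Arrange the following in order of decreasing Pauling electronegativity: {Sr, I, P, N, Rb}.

N, I, P, Sr, Rb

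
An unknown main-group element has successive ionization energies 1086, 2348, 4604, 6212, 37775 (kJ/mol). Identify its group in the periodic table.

Look for the largest jump between consecutive ionization energies: IE5/IE4 ≈ 6.1, far larger than any earlier ratio.
That jump marks the point where a core electron is being removed. So the atom has 4 valence electrons.
A main-group element with 4 valence electrons is in group 14.

Group 14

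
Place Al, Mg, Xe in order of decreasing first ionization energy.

Mg is in period 3, group 2; Al is in period 3, group 13; Xe is in period 5, group 18.
IE₁ increases left→right with effective nuclear charge and decreases top→bottom as the valence shell moves farther out.
Here both period and group differ, so the two effects have to be weighed against each other.
Mg > Al: this pair runs against the simple trend — see the exception note.
Xe > Mg: period and group pull opposite ways; the across-period shift dominates (1170 vs 738 kJ/mol).
Note the exception: Mg has a higher first ionization energy than Al, contrary to the simple trend — Al's single 3p electron is easier to remove than one from Mg's filled 3s².
Tabulated first ionization energy (kJ/mol): Mg 738, Al 578, Xe 1170.
So from highest to lowest: Xe > Mg > Al.

Xe > Mg > Al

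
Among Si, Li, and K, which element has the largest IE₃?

The third ionization energy removes an electron from the +2 ion. For each element: Si²⁺ still has 2 valence electrons; Li²⁺ is already 1 electron into the core; K²⁺ is already 1 electron into the core.
Core electrons are held far more tightly than valence electrons, so K and Li top the IE_3 order.
The numbers (kJ/mol): Si 3232, Li 11815, K 4420.
Overall IE_3 order: Si < K < Li.

Li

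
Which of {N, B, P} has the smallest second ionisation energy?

P

After 1 electron has been removed, what remains? N⁺ still has 4 valence electrons; B⁺ still has 2 valence electrons; P⁺ still has 4 valence electrons.
All are still removing valence electrons, so compare the +1 ions as you would atoms: IE_2 generally rises across a period (higher Z_eff) and falls down a group (larger shell), subject to the usual subshell exceptions.
Valence configurations: N⁺ [He]2s²2p², B⁺ [He]2s², P⁺ [Ne]3s²3p².
The numbers (kJ/mol): N 2856, B 2427, P 1907.
So the second ionization energies run P < B < N.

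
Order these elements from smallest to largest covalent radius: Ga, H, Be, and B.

H < B < Be < Ga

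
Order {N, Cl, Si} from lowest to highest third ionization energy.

IE_3 is the cost of taking one more electron from the +2 cation: N²⁺ still has 3 valence electrons; Cl²⁺ still has 5 valence electrons; Si²⁺ still has 2 valence electrons.
All are still removing valence electrons, so compare the +2 ions as you would atoms: IE_3 generally rises across a period (higher Z_eff) and falls down a group (larger shell), subject to the usual subshell exceptions.
Valence configurations: N²⁺ [He]2s²2p¹, Cl²⁺ [Ne]3s²3p³, Si²⁺ [Ne]3s².
Tabulated IE_3 (kJ/mol): N 4578, Cl 3822, Si 3232.
Overall IE_3 order: Si < Cl < N.

Si, Cl, N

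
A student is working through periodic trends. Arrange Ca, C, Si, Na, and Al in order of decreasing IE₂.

Na > C > Al > Si > Ca

Consider each +1 ion: Ca⁺ still has 1 valence electron; C⁺ still has 3 valence electrons; Si⁺ still has 3 valence electrons; Na⁺ is the bare [Ne] core; Al⁺ still has 2 valence electrons.
Pulling an electron out of a noble-gas core costs far more than removing a remaining valence electron, so Na sits at the high end of IE_2.
Valence configurations: Ca⁺ [Ar]4s¹, C⁺ [He]2s²2p¹, Si⁺ [Ne]3s²3p¹, Al⁺ [Ne]3s².
Si⁺ loses a lone 3p electron whereas Al⁺ must break into a filled 3s² pair, so IE_2(Al) > IE_2(Si) even though Si has the higher nuclear charge.
The numbers (kJ/mol): Ca 1145, C 2353, Si 1577, Na 4562, Al 1817.
Hence IE_2: Ca < Si < Al < C < Na.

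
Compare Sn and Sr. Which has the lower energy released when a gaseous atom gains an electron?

Sr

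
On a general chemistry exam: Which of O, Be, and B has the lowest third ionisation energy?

B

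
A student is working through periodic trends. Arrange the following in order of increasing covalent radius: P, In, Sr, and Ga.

P is in period 3, group 15; Ga is in period 4, group 13; Sr is in period 5, group 2; In is in period 5, group 13.
Atomic radius shrinks across a period as nuclear charge pulls the same shell inward, and grows down a group as new shells are added.
Here both period and group differ, so the two effects have to be weighed against each other.
Ga > P: both effects reinforce here, so Ga is clearly the larger of the two.
In > Ga: they share group 13; the group trend gives In the larger value.
Sr > In: both are in period 5; the period trend gives Sr the larger value.
For reference (pm): P 111, Ga 124, Sr 185, In 142.
So from smallest to largest: P < Ga < In < Sr.

P < Ga < In < Sr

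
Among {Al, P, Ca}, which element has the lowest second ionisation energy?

Ca

After 1 electron has been removed, what remains? Al⁺ still has 2 valence electrons; P⁺ still has 4 valence electrons; Ca⁺ still has 1 valence electron.
All are still removing valence electrons, so compare the +1 ions as you would atoms: IE_2 generally rises across a period (higher Z_eff) and falls down a group (larger shell), subject to the usual subshell exceptions.
Valence configurations: Al⁺ [Ne]3s², P⁺ [Ne]3s²3p², Ca⁺ [Ar]4s¹.
Tabulated IE_2 (kJ/mol): Al 1817, P 1907, Ca 1145.
Putting it together, IE_2: Ca < Al < P.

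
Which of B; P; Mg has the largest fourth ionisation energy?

Consider each +3 ion: B³⁺ is the bare [He] core; P³⁺ still has 2 valence electrons; Mg³⁺ is already 1 electron into the core.
Breaking into a closed-shell core is much more expensive than removing a leftover valence electron — Mg and B have the largest IE_4 here.
Approximate IE_4 values (kJ/mol): B 25026, P 4964, Mg 10543.
Putting it together, IE_4: P < Mg < B.

B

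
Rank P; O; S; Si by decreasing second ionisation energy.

After 1 electron has been removed, what remains? P⁺ still has 4 valence electrons; O⁺ still has 5 valence electrons; S⁺ still has 5 valence electrons; Si⁺ still has 3 valence electrons.
All are still removing valence electrons, so compare the +1 ions as you would atoms: IE_2 generally rises across a period (higher Z_eff) and falls down a group (larger shell), subject to the usual subshell exceptions.
Valence configurations: P⁺ [Ne]3s²3p², O⁺ [He]2s²2p³, S⁺ [Ne]3s²3p³, Si⁺ [Ne]3s²3p¹.
The numbers (kJ/mol): P 1907, O 3388, S 2252, Si 1577.
Putting it together, IE_2: Si < P < S < O.

O, S, P, Si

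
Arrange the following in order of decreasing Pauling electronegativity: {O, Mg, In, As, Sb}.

O, As, Sb, In, Mg

O is in period 2, group 16; Mg is in period 3, group 2; As is in period 4, group 15; In is in period 5, group 13; Sb is in period 5, group 15.
Smaller atoms with higher effective nuclear charge are more electronegative.
Here both period and group differ, so the two effects have to be weighed against each other.
In > Mg: the two effects oppose for this pair; the across-period effect wins (1.78 vs 1.31).
Sb > In: both are in period 5; the period trend gives Sb the larger value.
As > Sb: they share group 15; the group trend gives As the larger value.
O > As: both effects reinforce here, so O is clearly the higher of the two.
Approximate values (Pauling): O 3.44, Mg 1.31, As 2.18, In 1.78, Sb 2.05.
So from highest to lowest: O > As > Sb > In > Mg.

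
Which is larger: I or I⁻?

Forming I⁻ adds 1 electron to I. More electron–electron repulsion in the same shell, with unchanged nuclear charge, lets the cloud expand.
An anion is larger than its parent atom: I⁻ > I.

I⁻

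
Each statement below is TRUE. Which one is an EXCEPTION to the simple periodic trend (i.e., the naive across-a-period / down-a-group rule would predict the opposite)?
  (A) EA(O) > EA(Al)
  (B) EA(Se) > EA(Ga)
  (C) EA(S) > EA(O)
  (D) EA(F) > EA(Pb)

(C)

The general trend: electron affinity increases across a period and decreases down a group.
(A) O (period 2, group 16) vs Al (period 3, group 13): the stated order agrees with the simple trend.
(B) Se (period 4, group 16) vs Ga (period 4, group 13): the stated order agrees with the simple trend.
(C) S (period 3, group 16) vs O (period 2, group 16): the stated order contradicts the simple trend.
(D) F (period 2, group 17) vs Pb (period 6, group 14): the stated order agrees with the simple trend.
The exception is (C): the compact 2p subshell of O repels the added electron more than S's larger 3p does.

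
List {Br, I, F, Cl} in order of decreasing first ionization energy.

F is in period 2, group 17; Cl is in period 3, group 17; Br is in period 4, group 17; I is in period 5, group 17.
IE₁ increases left→right with effective nuclear charge and decreases top→bottom as the valence shell moves farther out.
All are in group 17, so first ionization energy increases up the group.
So from highest to lowest: F > Cl > Br > I.

F, Cl, Br, I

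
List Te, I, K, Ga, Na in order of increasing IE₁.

Na is in period 3, group 1; K is in period 4, group 1; Ga is in period 4, group 13; Te is in period 5, group 16; I is in period 5, group 17.
IE₁ increases left→right with effective nuclear charge and decreases top→bottom as the valence shell moves farther out.
Neither a single period nor a single group — weigh both effects.
Na > K: they share group 1; the group trend gives Na the larger value.
Ga > Na: period and group pull opposite ways; the across-period shift dominates (579 vs 496 kJ/mol).
Te > Ga: the two effects oppose for this pair; the across-period effect wins (869 vs 579 kJ/mol).
I > Te: I lies to the right of Te in period 5, so the across-period effect alone puts I higher.
For reference (kJ/mol): Na 496, K 419, Ga 579, Te 869, I 1008.
So from lowest to highest: K < Na < Ga < Te < I.

K, Na, Ga, Te, I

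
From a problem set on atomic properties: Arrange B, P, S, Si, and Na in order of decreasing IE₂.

Na > B > S > P > Si

Consider each +1 ion: B⁺ still has 2 valence electrons; P⁺ still has 4 valence electrons; S⁺ still has 5 valence electrons; Si⁺ still has 3 valence electrons; Na⁺ is the bare [Ne] core.
Breaking into a closed-shell core is much more expensive than removing a leftover valence electron — Na has the largest IE_2 here.
Valence configurations: B⁺ [He]2s², P⁺ [Ne]3s²3p², S⁺ [Ne]3s²3p³, Si⁺ [Ne]3s²3p¹.
The numbers (kJ/mol): B 2427, P 1907, S 2252, Si 1577, Na 4562.
Overall IE_2 order: Si < P < S < B < Na.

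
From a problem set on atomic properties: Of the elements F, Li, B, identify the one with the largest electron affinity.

F

Li is in period 2, group 1; B is in period 2, group 13; F is in period 2, group 17.
Atoms with high Z_eff and room in the valence shell (especially the halogens) have the most exothermic electron affinities.
All lie in period 2; the across-period trend (electron affinity increases left to right) applies, with the exception below.
Note the exception: Li has a higher electron affinity than B, contrary to the simple trend — B's ns²np¹ configuration gives only a small electron affinity — the sparsely filled np subshell binds an added electron weakly.
Tabulated electron affinity (kJ/mol): Li 60, B 27, F 328.
The largest electron affinity among these belongs to F.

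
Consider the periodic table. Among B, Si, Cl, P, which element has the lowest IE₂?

Consider each +1 ion: B⁺ still has 2 valence electrons; Si⁺ still has 3 valence electrons; Cl⁺ still has 6 valence electrons; P⁺ still has 4 valence electrons.
All are still removing valence electrons, so compare the +1 ions as you would atoms: IE_2 generally rises across a period (higher Z_eff) and falls down a group (larger shell), subject to the usual subshell exceptions.
Valence configurations: B⁺ [He]2s², Si⁺ [Ne]3s²3p¹, Cl⁺ [Ne]3s²3p⁴, P⁺ [Ne]3s²3p².
The numbers (kJ/mol): B 2427, Si 1577, Cl 2298, P 1907.
Putting it together, IE_2: Si < P < Cl < B.

Si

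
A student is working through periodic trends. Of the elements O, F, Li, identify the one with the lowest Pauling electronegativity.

Atoms toward the upper right of the periodic table pull bonding electrons most strongly.
All lie in period 2, so electronegativity increases left to right.
The lowest Pauling electronegativity among these belongs to Li.

Li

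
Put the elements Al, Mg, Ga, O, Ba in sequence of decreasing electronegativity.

O is in period 2, group 16; Mg is in period 3, group 2; Al is in period 3, group 13; Ga is in period 4, group 13; Ba is in period 6, group 2.
EN rises left→right (higher Z_eff, smaller atoms) and falls top→bottom (larger, more shielded atoms).
These span different periods and groups, so the two trends combine.
Mg > Ba: they share group 2; the group trend gives Mg the larger value.
Al > Mg: both are in period 3; the period trend gives Al the larger value.
Ga > Al: this pair runs against the simple trend — see the exception note.
O > Ga: relative to Ga, both the across-period and down-group shifts push O's electronegativity up.
Note the exception: Ga has a higher electronegativity than Al, contrary to the simple trend — poor shielding by filled d (and f) subshells raises the heavier element's effective nuclear charge more than the simple down-group trend predicts.
For reference (Pauling): O 3.44, Mg 1.31, Al 1.61, Ga 1.81, Ba 0.89.
So from highest to lowest: O > Ga > Al > Mg > Ba.

O, Ga, Al, Mg, Ba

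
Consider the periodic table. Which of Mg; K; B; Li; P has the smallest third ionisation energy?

Consider each +2 ion: Mg²⁺ is the bare [Ne] core; K²⁺ is already 1 electron into the core; B²⁺ still has 1 valence electron; Li²⁺ is already 1 electron into the core; P²⁺ still has 3 valence electrons.
Pulling an electron out of a noble-gas core costs far more than removing a remaining valence electron, so K, Mg and Li sit at the high end of IE_3.
Valence configurations: B²⁺ [He]2s¹, P²⁺ [Ne]3s²3p¹.
The numbers (kJ/mol): Mg 7733, K 4420, B 3660, Li 11815, P 2914.
Overall IE_3 order: P < B < K < Mg < Li.

P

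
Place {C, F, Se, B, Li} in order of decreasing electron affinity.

F, Se, C, Li, B

Li is in period 2, group 1; B is in period 2, group 13; C is in period 2, group 14; F is in period 2, group 17; Se is in period 4, group 16.
EA tends to increase across a period and decrease down a group, though the pattern is less regular than for IE or radius.
Here both period and group differ, so the two effects have to be weighed against each other.
Li > B: this pair runs against the simple trend — see the exception note.
C > Li: both are in period 2; the period trend gives C the larger value.
Se > C: period and group pull opposite ways; the across-period shift dominates (195 vs 122 kJ/mol).
F > Se: relative to Se, both the across-period and down-group shifts push F's electron affinity up.
Note the exception: Li has a higher electron affinity than B, contrary to the simple trend — B's ns²np¹ configuration gives only a small electron affinity — the sparsely filled np subshell binds an added electron weakly.
Tabulated electron affinity (kJ/mol): Li 60, B 27, C 122, F 328, Se 195.
So from highest to lowest: F > Se > C > Li > B.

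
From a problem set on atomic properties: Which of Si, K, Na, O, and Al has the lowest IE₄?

Si

After 3 electrons have been removed, what remains? Si³⁺ still has 1 valence electron; K³⁺ is already 2 electrons into the core; Na³⁺ is already 2 electrons into the core; O³⁺ still has 3 valence electrons; Al³⁺ is the bare [Ne] core.
Usually core removal costs more than valence removal, but here the competition is close: a tightly held n=2 valence electron can cost more to remove than an n=3 core electron, so the actual values have to decide it.
Valence configurations: Si³⁺ [Ne]3s¹, O³⁺ [He]2s²2p¹.
Approximate IE_4 values (kJ/mol): Si 4356, K 5877, Na 9543, O 7469, Al 11577.
Overall IE_4 order: Si < K < O < Na < Al.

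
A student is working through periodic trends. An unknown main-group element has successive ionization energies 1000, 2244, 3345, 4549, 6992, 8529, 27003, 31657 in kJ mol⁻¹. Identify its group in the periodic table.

Group 16

Look for the largest jump between consecutive ionization energies: IE7/IE6 ≈ 3.2, far larger than any earlier ratio.
That jump marks the point where a core electron is being removed. So the atom has 6 valence electrons.
A main-group element with 6 valence electrons is in group 16.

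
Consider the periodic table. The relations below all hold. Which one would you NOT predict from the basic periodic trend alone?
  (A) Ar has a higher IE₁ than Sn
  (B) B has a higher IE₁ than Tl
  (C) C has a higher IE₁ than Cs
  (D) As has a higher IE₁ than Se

The general trend: IE₁ increases across a period and decreases down a group.
(A) Ar (period 3, group 18) vs Sn (period 5, group 14): the stated order agrees with the simple trend.
(B) B (period 2, group 13) vs Tl (period 6, group 13): the stated order agrees with the simple trend.
(C) C (period 2, group 14) vs Cs (period 6, group 1): the stated order agrees with the simple trend.
(D) As (period 4, group 15) vs Se (period 4, group 16): the stated order contradicts the simple trend.
The exception is (D): Se (4p⁴) ionizes more easily than half-filled As (4p³).

(D)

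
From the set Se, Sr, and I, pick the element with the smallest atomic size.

Se

Se is in period 4, group 16; Sr is in period 5, group 2; I is in period 5, group 17.
Atomic radius shrinks across a period as nuclear charge pulls the same shell inward, and grows down a group as new shells are added.
Neither a single period nor a single group — weigh both effects.
I > Se: the two effects oppose for this pair; the down-group effect wins (133 vs 116 pm).
Sr > I: Sr lies to the left of I in period 5, so the across-period effect alone puts Sr larger.
For reference (pm): Se 116, Sr 185, I 133.
The smallest atomic size among these belongs to Se.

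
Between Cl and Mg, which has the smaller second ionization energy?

Mg

IE_2 is the cost of taking one more electron from the +1 cation: Cl⁺ still has 6 valence electrons; Mg⁺ still has 1 valence electron.
All are still removing valence electrons, so compare the +1 ions as you would atoms: IE_2 generally rises across a period (higher Z_eff) and falls down a group (larger shell), subject to the usual subshell exceptions.
Valence configurations: Cl⁺ [Ne]3s²3p⁴, Mg⁺ [Ne]3s¹.
Tabulated IE_2 (kJ/mol): Cl 2298, Mg 1451.
Hence IE_2: Mg < Cl.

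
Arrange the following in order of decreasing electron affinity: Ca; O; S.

S > O > Ca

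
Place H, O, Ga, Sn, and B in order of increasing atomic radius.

H, O, B, Ga, Sn

H is in period 1, group 1; B is in period 2, group 13; O is in period 2, group 16; Ga is in period 4, group 13; Sn is in period 5, group 14.
Across a period the added protons contract the valence shell; down a group each new principal shell makes the atom larger.
Neither a single period nor a single group — weigh both effects.
O > H: the two effects oppose for this pair; the down-group effect wins (63 vs 32 pm).
B > O: both are in period 2; the period trend gives B the larger value.
Ga > B: Ga sits below B in group 13, so the down-group effect alone puts Ga larger.
Sn > Ga: period and group pull opposite ways; the down-group shift dominates (140 vs 124 pm).
Tabulated atomic radius (pm): H 32, B 85, O 63, Ga 124, Sn 140.
So from smallest to largest: H < O < B < Ga < Sn.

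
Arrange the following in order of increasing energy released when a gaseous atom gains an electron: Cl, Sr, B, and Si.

Sr < B < Si < Cl

Adding an electron releases more energy for atoms nearer the top right (short of the noble gases).
Here both period and group differ, so the two effects have to be weighed against each other.
B > Sr: both effects reinforce here, so B is clearly the higher of the two.
Si > B: period and group pull opposite ways; the across-period shift dominates (134 vs 27 kJ/mol).
Cl > Si: both are in period 3; the period trend gives Cl the larger value.
For reference (kJ/mol): B 27, Si 134, Cl 349, Sr 5.
So from lowest to highest: Sr < B < Si < Cl.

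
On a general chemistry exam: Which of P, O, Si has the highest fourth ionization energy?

O

IE_4 is the cost of taking one more electron from the +3 cation: P³⁺ still has 2 valence electrons; O³⁺ still has 3 valence electrons; Si³⁺ still has 1 valence electron.
All are still removing valence electrons, so compare the +3 ions as you would atoms: IE_4 generally rises across a period (higher Z_eff) and falls down a group (larger shell), subject to the usual subshell exceptions.
Valence configurations: P³⁺ [Ne]3s², O³⁺ [He]2s²2p¹, Si³⁺ [Ne]3s¹.
The numbers (kJ/mol): P 4964, O 7469, Si 4356.
So the fourth ionization energies run Si < P < O.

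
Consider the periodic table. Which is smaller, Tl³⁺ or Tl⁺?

Both ions have Z = 81 protons, but Tl³⁺ has lost more electrons, so its remaining electrons feel a larger effective nuclear charge per electron and are pulled in more tightly.
Higher positive charge → smaller ion, so Tl⁺ > Tl³⁺.

Tl³⁺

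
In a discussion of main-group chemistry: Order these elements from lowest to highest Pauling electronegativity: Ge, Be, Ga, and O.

Be is in period 2, group 2; O is in period 2, group 16; Ga is in period 4, group 13; Ge is in period 4, group 14.
Smaller atoms with higher effective nuclear charge are more electronegative.
Neither a single period nor a single group — weigh both effects.
Ga > Be: period and group pull opposite ways; the across-period shift dominates (1.81 vs 1.57).
Ge > Ga: Ge lies to the right of Ga in period 4, so the across-period effect alone puts Ge higher.
O > Ge: relative to Ge, both the across-period and down-group shifts push O's electronegativity up.
Tabulated electronegativity (Pauling): Be 1.57, O 3.44, Ga 1.81, Ge 2.01.
So from lowest to highest: Be < Ga < Ge < O.

Be < Ga < Ge < O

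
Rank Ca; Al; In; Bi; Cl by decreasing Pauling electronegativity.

Cl, Bi, In, Al, Ca

Al is in period 3, group 13; Cl is in period 3, group 17; Ca is in period 4, group 2; In is in period 5, group 13; Bi is in period 6, group 15.
Smaller atoms with higher effective nuclear charge are more electronegative.
These span different periods and groups, so the two trends combine.
Al > Ca: relative to Ca, both the across-period and down-group shifts push Al's electronegativity up.
In > Al: this pair runs against the simple trend — see the exception note.
Bi > In: period and group pull opposite ways; the across-period shift dominates (2.02 vs 1.78).
Cl > Bi: both effects reinforce here, so Cl is clearly the higher of the two.
Note the exception: In has a higher electronegativity than Al, contrary to the simple trend — poor shielding by filled d (and f) subshells raises the heavier element's effective nuclear charge more than the simple down-group trend predicts.
Tabulated electronegativity (Pauling): Al 1.61, Cl 3.16, Ca 1.00, In 1.78, Bi 2.02.
So from highest to lowest: Cl > Bi > In > Al > Ca.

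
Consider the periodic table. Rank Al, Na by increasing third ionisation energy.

Consider each +2 ion: Al²⁺ still has 1 valence electron; Na²⁺ is already 1 electron into the core.
Breaking into a closed-shell core is much more expensive than removing a leftover valence electron — Na has the largest IE_3 here.
The numbers (kJ/mol): Al 2745, Na 6910.
Hence IE_3: Al < Na.

Al, Na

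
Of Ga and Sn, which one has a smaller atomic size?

Ga is in period 4, group 13; Sn is in period 5, group 14.
Across a period the added protons contract the valence shell; down a group each new principal shell makes the atom larger.
These sit on a diagonal, where the across-period and down-group effects partly cancel.
Sn > Ga: the two effects oppose for this pair; the down-group effect wins (140 vs 124 pm).
Approximate values (pm): Ga 124, Sn 140.
So Ga has the smaller atomic size (Ga < Sn).

Ga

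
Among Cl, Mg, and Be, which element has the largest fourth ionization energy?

After 3 electrons have been removed, what remains? Cl³⁺ still has 4 valence electrons; Mg³⁺ is already 1 electron into the core; Be³⁺ is already 1 electron into the core.
Core electrons are held far more tightly than valence electrons, so Mg and Be top the IE_4 order.
Approximate IE_4 values (kJ/mol): Cl 5159, Mg 10543, Be 21007.
Putting it together, IE_4: Cl < Mg < Be.

Be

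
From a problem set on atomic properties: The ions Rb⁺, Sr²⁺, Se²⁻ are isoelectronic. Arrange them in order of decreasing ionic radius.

All of these have 36 electrons, so size is governed by nuclear charge alone: the more protons, the stronger the pull on the same electron cloud, and the smaller the ion.
Nuclear charges: Sr²⁺ (Z=38), Rb⁺ (Z=37), Se²⁻ (Z=34).
Largest to smallest: Se²⁻ > Rb⁺ > Sr²⁺.

Se²⁻ > Rb⁺ > Sr²⁺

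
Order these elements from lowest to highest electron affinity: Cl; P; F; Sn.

P < Sn < F < Cl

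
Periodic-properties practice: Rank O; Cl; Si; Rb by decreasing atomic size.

Rb > Si > Cl > O

Atomic radius shrinks across a period as nuclear charge pulls the same shell inward, and grows down a group as new shells are added.
Here both period and group differ, so the two effects have to be weighed against each other.
Cl > O: the two effects oppose for this pair; the down-group effect wins (99 vs 63 pm).
Si > Cl: both are in period 3; the period trend gives Si the larger value.
Rb > Si: relative to Si, both the across-period and down-group shifts push Rb's atomic radius up.
For reference (pm): O 63, Si 116, Cl 99, Rb 210.
So from largest to smallest: Rb > Si > Cl > O.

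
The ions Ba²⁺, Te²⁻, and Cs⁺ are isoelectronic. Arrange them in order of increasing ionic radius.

Ba²⁺ < Cs⁺ < Te²⁻

All of these have 54 electrons, so size is governed by nuclear charge alone: the more protons, the stronger the pull on the same electron cloud, and the smaller the ion.
Nuclear charges: Ba²⁺ (Z=56), Cs⁺ (Z=55), Te²⁻ (Z=52).
Smallest to largest: Ba²⁺ < Cs⁺ < Te²⁻.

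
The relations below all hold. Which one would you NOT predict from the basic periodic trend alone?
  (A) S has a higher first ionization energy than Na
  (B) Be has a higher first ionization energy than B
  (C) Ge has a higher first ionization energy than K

The general trend: first ionization energy increases across a period and decreases down a group.
(A) S (period 3, group 16) vs Na (period 3, group 1): the stated order agrees with the simple trend.
(B) Be (period 2, group 2) vs B (period 2, group 13): the stated order contradicts the simple trend.
(C) Ge (period 4, group 14) vs K (period 4, group 1): the stated order agrees with the simple trend.
The exception is (B): removing B's lone 2p electron is easier than breaking Be's filled 2s².

(B)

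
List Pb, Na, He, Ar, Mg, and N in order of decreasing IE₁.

He, Ar, N, Mg, Pb, Na

He is in period 1, group 18; N is in period 2, group 15; Na is in period 3, group 1; Mg is in period 3, group 2; Ar is in period 3, group 18; Pb is in period 6, group 14.
IE₁ increases left→right with effective nuclear charge and decreases top→bottom as the valence shell moves farther out.
Neither a single period nor a single group — weigh both effects.
Pb > Na: the two effects oppose for this pair; the across-period effect wins (716 vs 496 kJ/mol).
Mg > Pb: period and group pull opposite ways; the down-group shift dominates (738 vs 716 kJ/mol).
N > Mg: both effects reinforce here, so N is clearly the higher of the two.
Ar > N: period and group pull opposite ways; the across-period shift dominates (1521 vs 1402 kJ/mol).
He > Ar: He sits above Ar in group 18, so the down-group effect alone puts He higher.
For reference (kJ/mol): He 2372, N 1402, Na 496, Mg 738, Ar 1521, Pb 716.
So from highest to lowest: He > Ar > N > Mg > Pb > Na.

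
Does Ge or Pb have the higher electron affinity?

Ge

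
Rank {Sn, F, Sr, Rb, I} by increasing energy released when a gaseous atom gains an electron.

Sr < Rb < Sn < I < F

F is in period 2, group 17; Rb is in period 5, group 1; Sr is in period 5, group 2; Sn is in period 5, group 14; I is in period 5, group 17.
Adding an electron releases more energy for atoms nearer the top right (short of the noble gases).
These span different periods and groups, so the two trends combine.
Rb > Sr: this pair runs against the simple trend — see the exception note.
Sn > Rb: both are in period 5; the period trend gives Sn the larger value.
I > Sn: I lies to the right of Sn in period 5, so the across-period effect alone puts I higher.
F > I: F sits above I in group 17, so the down-group effect alone puts F higher.
Note the exception: Rb has a higher electron affinity than Sr, contrary to the simple trend — adding an electron to Sr (ns²) has to open a new, higher-energy np subshell, which is unfavourable.
For reference (kJ/mol): F 328, Rb 47, Sr 5, Sn 107, I 295.
So from lowest to highest: Sr < Rb < Sn < I < F.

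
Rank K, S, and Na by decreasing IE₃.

Na > K > S

The third ionization energy removes an electron from the +2 ion. For each element: K²⁺ is already 1 electron into the core; S²⁺ still has 4 valence electrons; Na²⁺ is already 1 electron into the core.
Breaking into a closed-shell core is much more expensive than removing a leftover valence electron — K and Na have the largest IE_3 here.
The numbers (kJ/mol): K 4420, S 3357, Na 6910.
Putting it together, IE_3: S < K < Na.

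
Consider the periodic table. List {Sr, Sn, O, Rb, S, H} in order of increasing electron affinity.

Sr < Rb < H < Sn < O < S

H is in period 1, group 1; O is in period 2, group 16; S is in period 3, group 16; Rb is in period 5, group 1; Sr is in period 5, group 2; Sn is in period 5, group 14.
Electron affinity generally becomes more exothermic across a period toward the halogens and less exothermic down a group.
Neither a single period nor a single group — weigh both effects.
Rb > Sr: this pair runs against the simple trend — see the exception note.
H > Rb: H sits above Rb in group 1, so the down-group effect alone puts H higher.
Sn > H: the two effects oppose for this pair; the across-period effect wins (107 vs 73 kJ/mol).
O > Sn: relative to Sn, both the across-period and down-group shifts push O's electron affinity up.
S > O: this pair runs against the simple trend — see the exception note.
Note the exception: Rb has a higher electron affinity than Sr, contrary to the simple trend — adding an electron to Sr (ns²) has to open a new, higher-energy np subshell, which is unfavourable.
Note the exception: S has a higher electron affinity than O, contrary to the simple trend — the compact 2p subshell of O repels the added electron more than S's larger 3p does.
For reference (kJ/mol): H 73, O 141, S 200, Rb 47, Sr 5, Sn 107.
So from lowest to highest: Sr < Rb < H < Sn < O < S.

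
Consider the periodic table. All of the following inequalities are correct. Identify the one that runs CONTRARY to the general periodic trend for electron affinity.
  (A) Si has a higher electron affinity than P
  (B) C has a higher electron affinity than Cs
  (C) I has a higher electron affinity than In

(A)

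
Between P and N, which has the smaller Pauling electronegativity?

P

Smaller atoms with higher effective nuclear charge are more electronegative.
All are in group 15, so electronegativity increases up the group.
So P has the smaller Pauling electronegativity (P < N).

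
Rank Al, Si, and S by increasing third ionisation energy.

Al < Si < S

Consider each +2 ion: Al²⁺ still has 1 valence electron; Si²⁺ still has 2 valence electrons; S²⁺ still has 4 valence electrons.
All are still removing valence electrons, so compare the +2 ions as you would atoms: IE_3 generally rises across a period (higher Z_eff) and falls down a group (larger shell), subject to the usual subshell exceptions.
Valence configurations: Al²⁺ [Ne]3s¹, Si²⁺ [Ne]3s², S²⁺ [Ne]3s²3p².
Approximate IE_3 values (kJ/mol): Al 2745, Si 3232, S 3357.
So the third ionization energies run Al < Si < S.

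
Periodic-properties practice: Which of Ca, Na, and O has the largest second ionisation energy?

The second ionization energy removes an electron from the +1 ion. For each element: Ca⁺ still has 1 valence electron; Na⁺ is the bare [Ne] core; O⁺ still has 5 valence electrons.
Core electrons are held far more tightly than valence electrons, so Na tops the IE_2 order.
Valence configurations: Ca⁺ [Ar]4s¹, O⁺ [He]2s²2p³.
Approximate IE_2 values (kJ/mol): Ca 1145, Na 4562, O 3388.
So the second ionization energies run Ca < O < Na.

Na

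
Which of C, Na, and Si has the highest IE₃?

Na

The third ionization energy removes an electron from the +2 ion. For each element: C²⁺ still has 2 valence electrons; Na²⁺ is already 1 electron into the core; Si²⁺ still has 2 valence electrons.
Pulling an electron out of a noble-gas core costs far more than removing a remaining valence electron, so Na sits at the high end of IE_3.
Valence configurations: C²⁺ [He]2s², Si²⁺ [Ne]3s².
Approximate IE_3 values (kJ/mol): C 4620, Na 6910, Si 3232.
Overall IE_3 order: Si < C < Na.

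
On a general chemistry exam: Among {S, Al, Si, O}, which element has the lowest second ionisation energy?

Consider each +1 ion: S⁺ still has 5 valence electrons; Al⁺ still has 2 valence electrons; Si⁺ still has 3 valence electrons; O⁺ still has 5 valence electrons.
All are still removing valence electrons, so compare the +1 ions as you would atoms: IE_2 generally rises across a period (higher Z_eff) and falls down a group (larger shell), subject to the usual subshell exceptions.
Valence configurations: S⁺ [Ne]3s²3p³, Al⁺ [Ne]3s², Si⁺ [Ne]3s²3p¹, O⁺ [He]2s²2p³.
Si⁺ loses a lone 3p electron whereas Al⁺ must break into a filled 3s² pair, so IE_2(Al) > IE_2(Si) even though Si has the higher nuclear charge.
Tabulated IE_2 (kJ/mol): S 2252, Al 1817, Si 1577, O 3388.
So the second ionization energies run Si < Al < S < O.

Si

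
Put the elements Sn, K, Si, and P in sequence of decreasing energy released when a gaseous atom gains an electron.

Si > Sn > P > K

Adding an electron releases more energy for atoms nearer the top right (short of the noble gases).
Here both period and group differ, so the two effects have to be weighed against each other.
P > K: relative to K, both the across-period and down-group shifts push P's electron affinity up.
Sn > P: this pair runs against the simple trend — see the exception note.
Si > Sn: Si sits above Sn in group 14, so the down-group effect alone puts Si higher.
Note the exception: Sn has a higher electron affinity than P, contrary to the simple trend — adding an electron to P's half-filled np³ subshell costs electron-pairing energy.
Note the exception: Si has a higher electron affinity than P, contrary to the simple trend — adding an electron to P's half-filled 3p³ is unfavourable, so Si (3p²) has the more exothermic EA.
Approximate values (kJ/mol): Si 134, P 72, K 48, Sn 107.
So from highest to lowest: Si > Sn > P > K.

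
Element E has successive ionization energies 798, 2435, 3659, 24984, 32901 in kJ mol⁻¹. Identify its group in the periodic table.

Group 13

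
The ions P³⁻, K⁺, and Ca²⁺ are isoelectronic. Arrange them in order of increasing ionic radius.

All of these have 18 electrons, so size is governed by nuclear charge alone: the more protons, the stronger the pull on the same electron cloud, and the smaller the ion.
Nuclear charges: Ca²⁺ (Z=20), K⁺ (Z=19), P³⁻ (Z=15).
Smallest to largest: Ca²⁺ < K⁺ < P³⁻.

Ca²⁺, K⁺, P³⁻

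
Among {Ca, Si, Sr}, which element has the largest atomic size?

Sr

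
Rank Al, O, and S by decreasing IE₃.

O, S, Al

The third ionization energy removes an electron from the +2 ion. For each element: Al²⁺ still has 1 valence electron; O²⁺ still has 4 valence electrons; S²⁺ still has 4 valence electrons.
All are still removing valence electrons, so compare the +2 ions as you would atoms: IE_3 generally rises across a period (higher Z_eff) and falls down a group (larger shell), subject to the usual subshell exceptions.
Valence configurations: Al²⁺ [Ne]3s¹, O²⁺ [He]2s²2p², S²⁺ [Ne]3s²3p².
Tabulated IE_3 (kJ/mol): Al 2745, O 5300, S 3357.
So the third ionization energies run Al < S < O.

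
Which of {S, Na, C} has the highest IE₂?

After 1 electron has been removed, what remains? S⁺ still has 5 valence electrons; Na⁺ is the bare [Ne] core; C⁺ still has 3 valence electrons.
Breaking into a closed-shell core is much more expensive than removing a leftover valence electron — Na has the largest IE_2 here.
Valence configurations: S⁺ [Ne]3s²3p³, C⁺ [He]2s²2p¹.
The numbers (kJ/mol): S 2252, Na 4562, C 2353.
Putting it together, IE_2: S < C < Na.

Na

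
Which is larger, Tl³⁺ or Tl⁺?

Both ions have Z = 81 protons, but Tl³⁺ has lost more electrons, so its remaining electrons feel a larger effective nuclear charge per electron and are pulled in more tightly.
Higher positive charge → smaller ion, so Tl⁺ > Tl³⁺.

Tl⁺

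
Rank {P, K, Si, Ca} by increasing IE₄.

Si < P < K < Ca

The fourth ionization energy removes an electron from the +3 ion. For each element: P³⁺ still has 2 valence electrons; K³⁺ is already 2 electrons into the core; Si³⁺ still has 1 valence electron; Ca³⁺ is already 1 electron into the core.
Core electrons are held far more tightly than valence electrons, so K and Ca top the IE_4 order.
Valence configurations: P³⁺ [Ne]3s², Si³⁺ [Ne]3s¹.
Approximate IE_4 values (kJ/mol): P 4964, K 5877, Si 4356, Ca 6491.
Putting it together, IE_4: Si < P < K < Ca.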